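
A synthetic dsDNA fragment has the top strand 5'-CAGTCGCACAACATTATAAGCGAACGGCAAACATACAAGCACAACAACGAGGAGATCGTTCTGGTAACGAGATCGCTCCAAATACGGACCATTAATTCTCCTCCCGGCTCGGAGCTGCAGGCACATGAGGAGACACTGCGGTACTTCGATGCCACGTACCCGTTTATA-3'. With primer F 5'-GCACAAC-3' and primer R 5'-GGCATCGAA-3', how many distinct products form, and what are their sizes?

Two products: 148 bp, 115 bp

The forward primer GCACAAC matches the top strand at positions 6–12, 39–45.
The reverse primer's reverse complement is TTCGATGCC, matching at positions 145–153.
Each forward site pairs with the reverse site to give a product ending at position 153: sizes 148, 115 bp.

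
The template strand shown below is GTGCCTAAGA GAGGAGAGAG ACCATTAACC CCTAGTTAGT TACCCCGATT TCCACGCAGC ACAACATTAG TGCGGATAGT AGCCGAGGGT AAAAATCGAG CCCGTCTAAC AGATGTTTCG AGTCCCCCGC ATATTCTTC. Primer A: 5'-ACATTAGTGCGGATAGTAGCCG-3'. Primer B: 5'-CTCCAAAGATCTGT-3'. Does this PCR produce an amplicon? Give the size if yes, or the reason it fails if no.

No product — primer B has no binding site in the template.

Primer B (CTCCAAAGATCTGT) does not match the top strand, and its reverse complement ACAGATCTTTGGAG does not match either.
With no annealing site for primer B, no amplification occurs.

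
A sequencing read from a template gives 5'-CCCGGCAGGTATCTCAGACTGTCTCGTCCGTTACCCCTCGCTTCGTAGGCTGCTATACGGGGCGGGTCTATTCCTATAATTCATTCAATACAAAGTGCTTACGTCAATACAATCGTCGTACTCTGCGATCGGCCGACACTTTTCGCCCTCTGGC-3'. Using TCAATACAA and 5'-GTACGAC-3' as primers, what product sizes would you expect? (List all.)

37 bp, 18 bp

The forward primer TCAATACAA matches the top strand at positions 85–93, 104–112.
The reverse primer's reverse complement is GTCGTAC, matching at positions 115–121.
Each forward site pairs with the reverse site to give a product ending at position 121: sizes 37, 18 bp.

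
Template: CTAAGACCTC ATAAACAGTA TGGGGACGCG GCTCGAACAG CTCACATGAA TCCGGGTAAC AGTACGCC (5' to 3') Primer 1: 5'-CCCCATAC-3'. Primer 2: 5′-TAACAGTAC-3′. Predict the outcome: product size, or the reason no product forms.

Primer 1 (CCCCATAC) has reverse complement GTATGGGG, which matches the top strand at positions 18–25; primer 1 anneals to the top strand there with its 3' end pointing upstream toward position 18.
Primer 2 (TAACAGTAC) matches the top strand directly at positions 57–65; it anneals to the bottom strand with its 3' end pointing downstream toward position 65.
The 3' ends diverge (primer 1 extends toward position 1, primer 2 toward position 68), so the primers never converge on a shared product.

No product — the primers' 3' ends point away from each other.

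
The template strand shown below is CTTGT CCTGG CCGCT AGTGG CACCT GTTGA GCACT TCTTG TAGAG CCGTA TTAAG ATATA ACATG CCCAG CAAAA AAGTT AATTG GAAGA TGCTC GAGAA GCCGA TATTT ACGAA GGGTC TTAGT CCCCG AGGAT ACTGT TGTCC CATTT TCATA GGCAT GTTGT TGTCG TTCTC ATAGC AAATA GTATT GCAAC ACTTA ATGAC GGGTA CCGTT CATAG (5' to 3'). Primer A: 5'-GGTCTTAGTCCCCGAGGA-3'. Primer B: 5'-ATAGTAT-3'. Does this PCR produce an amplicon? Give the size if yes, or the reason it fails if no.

No product — both primers anneal to the same strand and extend in the same direction.

Primer A (GGTCTTAGTCCCCGAGGA) matches the top strand at positions 117–134 (3' end points downstream).
Primer B (ATAGTAT) also matches the top strand directly, at positions 183–189 — its reverse complement ATACTAT is not present.
Both primers anneal to the bottom strand with 3' ends pointing the same way, so neither can prime synthesis back toward the other.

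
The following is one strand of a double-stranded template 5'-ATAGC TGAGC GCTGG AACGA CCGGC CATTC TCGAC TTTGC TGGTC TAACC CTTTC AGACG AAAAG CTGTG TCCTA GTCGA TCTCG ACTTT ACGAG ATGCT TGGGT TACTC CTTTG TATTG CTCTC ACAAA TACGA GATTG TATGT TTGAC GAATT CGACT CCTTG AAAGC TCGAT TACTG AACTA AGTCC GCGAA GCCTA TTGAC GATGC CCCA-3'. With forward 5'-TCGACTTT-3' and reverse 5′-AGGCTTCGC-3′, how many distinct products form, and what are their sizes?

Two products: 169 bp, 117 bp

The forward primer TCGACTTT matches the top strand at positions 31–38, 83–90.
The reverse primer's reverse complement is GCGAAGCCT, matching at positions 191–199.
Each forward site pairs with the reverse site to give a product ending at position 199: sizes 169, 117 bp.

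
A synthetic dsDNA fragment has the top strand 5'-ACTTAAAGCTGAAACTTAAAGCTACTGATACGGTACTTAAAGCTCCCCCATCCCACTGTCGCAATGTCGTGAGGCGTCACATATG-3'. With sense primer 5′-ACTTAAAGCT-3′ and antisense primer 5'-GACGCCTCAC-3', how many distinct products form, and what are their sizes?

Three products: 78 bp, 65 bp, 44 bp

The forward primer ACTTAAAGCT matches the top strand at positions 1–10, 14–23, 35–44.
The reverse primer's reverse complement is GTGAGGCGTC, matching at positions 69–78.
Each forward site pairs with the reverse site to give a product ending at position 78: sizes 78, 65, 44 bp.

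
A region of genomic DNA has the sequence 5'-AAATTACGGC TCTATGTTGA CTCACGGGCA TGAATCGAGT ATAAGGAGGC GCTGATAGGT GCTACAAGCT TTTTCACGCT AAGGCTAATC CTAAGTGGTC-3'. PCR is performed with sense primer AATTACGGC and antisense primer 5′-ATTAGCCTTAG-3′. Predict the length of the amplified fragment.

Scanning the template, AATTACGGC occurs at positions 2–10; this primer anneals to the bottom strand there with its 3' end pointing downstream.
Reverse complement of the reverse primer: CTAAGGCTAAT. This occurs on the top strand at positions 79–89.
The product runs from position 2 to position 89, so its length is 89 − 2 + 1 = 88 bp.

88 bp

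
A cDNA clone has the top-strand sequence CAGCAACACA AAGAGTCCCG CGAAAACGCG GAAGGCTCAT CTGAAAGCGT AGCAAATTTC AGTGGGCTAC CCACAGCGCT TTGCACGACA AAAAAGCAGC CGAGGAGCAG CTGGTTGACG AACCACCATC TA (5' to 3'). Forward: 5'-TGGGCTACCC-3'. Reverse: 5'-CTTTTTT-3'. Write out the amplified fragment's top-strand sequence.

5'-TGGGCTACCCACAGCGCTTTGCACGACAAAAAAG-3'

Forward primer TGGGCTACCC is found on the top strand at positions 63–72.
Reverse complement of the reverse primer: AAAAAAG. This occurs on the top strand at positions 90–96.
The product is the template from position 63 through 96 (34 bp).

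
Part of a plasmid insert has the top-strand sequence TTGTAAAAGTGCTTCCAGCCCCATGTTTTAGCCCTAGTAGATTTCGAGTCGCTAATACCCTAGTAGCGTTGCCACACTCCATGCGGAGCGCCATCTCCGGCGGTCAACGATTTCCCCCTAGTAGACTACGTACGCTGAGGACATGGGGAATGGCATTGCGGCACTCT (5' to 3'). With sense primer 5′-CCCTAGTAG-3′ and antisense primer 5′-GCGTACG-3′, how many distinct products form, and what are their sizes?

The forward primer CCCTAGTAG matches the top strand at positions 32–40, 58–66, 116–124.
The reverse primer's reverse complement is CGTACGC, matching at positions 129–135.
Each forward site pairs with the reverse site to give a product ending at position 135: sizes 104, 78, 20 bp.

Three products: 104 bp, 78 bp, 20 bp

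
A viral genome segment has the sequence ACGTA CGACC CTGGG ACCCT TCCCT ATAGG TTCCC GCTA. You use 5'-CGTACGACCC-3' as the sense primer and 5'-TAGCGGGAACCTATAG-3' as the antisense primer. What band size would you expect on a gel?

38 bp

Forward primer CGTACGACCC is found on the top strand at positions 2–11.
Reverse complement of the reverse primer: CTATAGGTTCCCGCTA. This occurs on the top strand at positions 24–39.
The product runs from position 2 to position 39, so its length is 39 − 2 + 1 = 38 bp.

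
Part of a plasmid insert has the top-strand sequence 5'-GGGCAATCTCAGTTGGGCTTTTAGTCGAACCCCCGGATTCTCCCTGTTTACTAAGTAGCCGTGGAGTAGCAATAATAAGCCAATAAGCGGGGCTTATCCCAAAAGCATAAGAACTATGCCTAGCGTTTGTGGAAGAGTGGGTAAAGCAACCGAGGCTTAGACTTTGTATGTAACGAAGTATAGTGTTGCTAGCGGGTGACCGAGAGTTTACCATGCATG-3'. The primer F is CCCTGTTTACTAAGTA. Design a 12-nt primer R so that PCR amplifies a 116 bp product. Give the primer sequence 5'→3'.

The forward primer binds at positions 42–57, so a 116 bp product ends at position 42 + 116 − 1 = 157.
The reverse primer anneals to the top strand over positions 146–157, i.e. to GCAACCGAGGCT.
Its sequence written 5'→3' is the reverse complement: AGCCTCGGTTGC.

5'-AGCCTCGGTTGC-3'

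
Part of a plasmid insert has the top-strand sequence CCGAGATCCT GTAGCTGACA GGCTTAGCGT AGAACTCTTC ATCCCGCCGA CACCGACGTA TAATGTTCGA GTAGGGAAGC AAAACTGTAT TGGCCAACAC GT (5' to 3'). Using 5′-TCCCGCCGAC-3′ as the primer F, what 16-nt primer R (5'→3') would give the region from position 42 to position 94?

The product's 3' end on the top strand is position 94.
The reverse primer anneals to the top strand over positions 79–94, i.e. to GCAAAACTGTATTGGC.
Its sequence written 5'→3' is the reverse complement: GCCAATACAGTTTTGC.

5'-GCCAATACAGTTTTGC-3'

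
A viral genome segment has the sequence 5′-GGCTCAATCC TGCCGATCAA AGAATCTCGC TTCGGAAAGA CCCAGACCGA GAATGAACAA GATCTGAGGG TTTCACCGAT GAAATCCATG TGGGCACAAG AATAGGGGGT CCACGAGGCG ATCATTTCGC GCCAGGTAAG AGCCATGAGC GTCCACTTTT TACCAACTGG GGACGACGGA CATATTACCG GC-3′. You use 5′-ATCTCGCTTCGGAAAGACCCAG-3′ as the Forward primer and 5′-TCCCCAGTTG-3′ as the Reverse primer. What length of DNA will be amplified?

The forward primer matches the template at positions 24–45.
The reverse primer's reverse complement is CAACTGGGGA, which matches the template at positions 164–173.
The product runs from position 24 to position 173, so its length is 173 − 24 + 1 = 150 bp.

150 bp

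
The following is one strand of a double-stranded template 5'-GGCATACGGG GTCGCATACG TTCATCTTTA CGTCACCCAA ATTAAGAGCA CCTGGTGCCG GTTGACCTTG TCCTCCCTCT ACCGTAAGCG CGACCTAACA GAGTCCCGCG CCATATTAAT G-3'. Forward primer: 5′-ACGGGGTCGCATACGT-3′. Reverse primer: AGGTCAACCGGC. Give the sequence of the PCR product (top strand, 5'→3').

Scanning the template, ACGGGGTCGCATACGT occurs at positions 6–21; this primer anneals to the bottom strand there with its 3' end pointing downstream.
Taking the reverse complement of AGGTCAACCGGC gives GCCGGTTGACCT, found at positions 57–68 on the template; the primer anneals here to the top strand with its 3' end pointing upstream.
The product is the template from position 6 through 68 (63 bp).

5'-ACGGGGTCGCATACGTTCATCTTTACGTCACCCAAATTAAGAGCACCTGGTGCCGGTTGACCT-3'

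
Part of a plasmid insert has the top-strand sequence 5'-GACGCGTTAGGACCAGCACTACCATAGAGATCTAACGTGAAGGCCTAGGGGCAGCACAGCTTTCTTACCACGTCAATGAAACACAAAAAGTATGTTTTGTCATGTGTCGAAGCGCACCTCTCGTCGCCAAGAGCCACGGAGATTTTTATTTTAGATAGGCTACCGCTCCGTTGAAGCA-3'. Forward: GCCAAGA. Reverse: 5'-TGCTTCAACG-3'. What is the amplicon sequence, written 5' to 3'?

5'-GCCAAGAGCCACGGAGATTTTTATTTTAGATAGGCTACCGCTCCGTTGAAGCA-3'

The forward primer matches the template at positions 126–132.
The reverse primer's reverse complement is CGTTGAAGCA, which matches the template at positions 169–178.
The product is the template from position 126 through 178 (53 bp).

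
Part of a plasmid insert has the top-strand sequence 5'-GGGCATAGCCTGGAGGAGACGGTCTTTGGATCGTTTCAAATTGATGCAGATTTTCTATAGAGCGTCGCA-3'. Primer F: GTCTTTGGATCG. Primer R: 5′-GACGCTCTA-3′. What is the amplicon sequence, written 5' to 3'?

5'-GTCTTTGGATCGTTTCAAATTGATGCAGATTTTCTATAGAGCGTC-3'

Scanning the template, GTCTTTGGATCG occurs at positions 22–33; this primer anneals to the bottom strand there with its 3' end pointing downstream.
Reverse complement of the reverse primer: TAGAGCGTC. This occurs on the top strand at positions 58–66.
The product is the template from position 22 through 66 (45 bp).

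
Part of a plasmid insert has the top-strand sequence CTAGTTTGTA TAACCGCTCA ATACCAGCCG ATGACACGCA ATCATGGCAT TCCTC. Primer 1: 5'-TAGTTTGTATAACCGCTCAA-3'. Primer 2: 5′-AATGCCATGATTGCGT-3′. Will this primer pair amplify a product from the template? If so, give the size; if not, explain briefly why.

Yes — a 50 bp product.

Primer 1 (TAGTTTGTATAACCGCTCAA) matches the top strand at positions 2–21; it acts as a forward primer.
Primer 2's reverse complement is ACGCAATCATGGCATT, matching the top strand at positions 36–51; it acts as a reverse primer.
The 3' ends face each other across positions 2–51, giving a 50 bp product.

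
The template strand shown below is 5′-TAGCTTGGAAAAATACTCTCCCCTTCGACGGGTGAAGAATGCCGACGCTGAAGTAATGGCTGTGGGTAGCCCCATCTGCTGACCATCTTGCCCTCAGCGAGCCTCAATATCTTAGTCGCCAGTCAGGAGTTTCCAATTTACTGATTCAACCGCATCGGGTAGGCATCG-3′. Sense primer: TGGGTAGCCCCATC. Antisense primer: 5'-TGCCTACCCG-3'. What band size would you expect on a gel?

103 bp

Forward primer TGGGTAGCCCCATC is found on the top strand at positions 63–76.
Reverse complement of the reverse primer: CGGGTAGGCA. This occurs on the top strand at positions 156–165.
The product runs from position 63 to position 165, so its length is 165 − 63 + 1 = 103 bp.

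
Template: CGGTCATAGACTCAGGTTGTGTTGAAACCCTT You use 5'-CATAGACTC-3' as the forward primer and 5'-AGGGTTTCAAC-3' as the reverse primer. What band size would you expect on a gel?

Scanning the template, CATAGACTC occurs at positions 5–13; this primer anneals to the bottom strand there with its 3' end pointing downstream.
The reverse primer's reverse complement is GTTGAAACCCT, which matches the template at positions 21–31.
The product runs from position 5 to position 31, so its length is 31 − 5 + 1 = 27 bp.

27 bp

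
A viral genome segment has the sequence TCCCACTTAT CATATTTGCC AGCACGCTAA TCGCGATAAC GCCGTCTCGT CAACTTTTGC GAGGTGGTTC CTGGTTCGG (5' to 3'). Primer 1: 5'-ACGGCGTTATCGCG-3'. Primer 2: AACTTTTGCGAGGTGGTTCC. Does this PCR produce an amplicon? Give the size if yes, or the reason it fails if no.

Primer 1 (ACGGCGTTATCGCG) has reverse complement CGCGATAACGCCGT, which matches the top strand at positions 32–45; primer 1 anneals to the top strand there with its 3' end pointing upstream toward position 32.
Primer 2 (AACTTTTGCGAGGTGGTTCC) matches the top strand directly at positions 52–71; it anneals to the bottom strand with its 3' end pointing downstream toward position 71.
The 3' ends diverge (primer 1 extends toward position 1, primer 2 toward position 79), so the primers never converge on a shared product.

No product — the primers' 3' ends point away from each other.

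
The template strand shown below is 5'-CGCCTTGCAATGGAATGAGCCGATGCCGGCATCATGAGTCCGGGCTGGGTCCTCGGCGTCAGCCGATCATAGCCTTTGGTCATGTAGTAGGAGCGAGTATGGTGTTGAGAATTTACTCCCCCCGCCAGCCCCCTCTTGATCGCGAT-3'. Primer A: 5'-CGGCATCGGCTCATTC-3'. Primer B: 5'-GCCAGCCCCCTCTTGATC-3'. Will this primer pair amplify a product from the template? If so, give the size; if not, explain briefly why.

Primer A (CGGCATCGGCTCATTC) has reverse complement GAATGAGCCGATGCCG, which matches the top strand at positions 13–28; primer A anneals to the top strand there with its 3' end pointing upstream toward position 13.
Primer B (GCCAGCCCCCTCTTGATC) matches the top strand directly at positions 124–141; it anneals to the bottom strand with its 3' end pointing downstream toward position 141.
The 3' ends diverge (primer A extends toward position 1, primer B toward position 146), so the primers never converge on a shared product.

No product — the primers' 3' ends point away from each other.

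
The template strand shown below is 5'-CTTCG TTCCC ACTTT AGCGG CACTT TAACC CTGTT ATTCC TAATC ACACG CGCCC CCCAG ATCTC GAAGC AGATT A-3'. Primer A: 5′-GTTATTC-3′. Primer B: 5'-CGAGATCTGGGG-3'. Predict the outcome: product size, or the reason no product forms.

Yes — a 34 bp product.

Primer A (GTTATTC) matches the top strand at positions 33–39; it acts as a forward primer.
Primer B's reverse complement is CCCCAGATCTCG, matching the top strand at positions 55–66; it acts as a reverse primer.
The 3' ends face each other across positions 33–66, giving a 34 bp product.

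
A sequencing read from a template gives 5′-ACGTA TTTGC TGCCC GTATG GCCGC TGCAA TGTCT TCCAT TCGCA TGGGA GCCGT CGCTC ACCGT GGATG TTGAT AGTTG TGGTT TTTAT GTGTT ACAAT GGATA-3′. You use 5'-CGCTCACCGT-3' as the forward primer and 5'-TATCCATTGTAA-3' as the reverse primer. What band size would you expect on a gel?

50 bp

Scanning the template, CGCTCACCGT occurs at positions 56–65; this primer anneals to the bottom strand there with its 3' end pointing downstream.
The reverse primer's reverse complement is TTACAATGGATA, which matches the template at positions 94–105.
Amplicon spans positions 56–105: 50 bp.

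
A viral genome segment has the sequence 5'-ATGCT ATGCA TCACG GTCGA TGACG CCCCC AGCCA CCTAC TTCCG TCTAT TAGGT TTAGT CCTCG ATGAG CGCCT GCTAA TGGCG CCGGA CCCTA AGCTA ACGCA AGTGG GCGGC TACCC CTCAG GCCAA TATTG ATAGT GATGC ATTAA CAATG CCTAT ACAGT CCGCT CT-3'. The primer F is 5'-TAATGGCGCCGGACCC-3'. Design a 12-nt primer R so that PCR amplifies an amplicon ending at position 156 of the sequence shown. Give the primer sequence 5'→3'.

5'-GCATTGTTAATG-3'

The forward primer binds at positions 78–93; the product's 3' end on the top strand is position 156.
The reverse primer anneals to the top strand over positions 145–156, i.e. to CATTAACAATGC.
Its sequence written 5'→3' is the reverse complement: GCATTGTTAATG.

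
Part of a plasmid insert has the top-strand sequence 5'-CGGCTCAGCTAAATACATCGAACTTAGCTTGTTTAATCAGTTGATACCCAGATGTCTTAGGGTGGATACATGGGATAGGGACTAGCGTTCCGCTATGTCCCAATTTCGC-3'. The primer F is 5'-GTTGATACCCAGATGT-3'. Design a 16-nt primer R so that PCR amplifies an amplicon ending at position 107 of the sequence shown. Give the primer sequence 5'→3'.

The forward primer binds at positions 40–55; the product's 3' end on the top strand is position 107.
The reverse primer anneals to the top strand over positions 92–107, i.e. to GCTATGTCCCAATTTC.
Its sequence written 5'→3' is the reverse complement: GAAATTGGGACATAGC.

5'-GAAATTGGGACATAGC-3'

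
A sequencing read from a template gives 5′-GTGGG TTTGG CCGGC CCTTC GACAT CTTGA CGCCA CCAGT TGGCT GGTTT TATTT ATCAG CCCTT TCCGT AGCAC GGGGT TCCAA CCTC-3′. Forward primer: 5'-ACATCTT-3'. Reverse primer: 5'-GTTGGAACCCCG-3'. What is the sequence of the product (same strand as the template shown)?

5'-ACATCTTGACGCCACCAGTTGGCTGGTTTTATTTATCAGCCCTTTCCGTAGCACGGGGTTCCAAC-3'

Scanning the template, ACATCTT occurs at positions 22–28; this primer anneals to the bottom strand there with its 3' end pointing downstream.
The reverse primer's reverse complement is CGGGGTTCCAAC, which matches the template at positions 75–86.
The product is the template from position 22 through 86 (65 bp).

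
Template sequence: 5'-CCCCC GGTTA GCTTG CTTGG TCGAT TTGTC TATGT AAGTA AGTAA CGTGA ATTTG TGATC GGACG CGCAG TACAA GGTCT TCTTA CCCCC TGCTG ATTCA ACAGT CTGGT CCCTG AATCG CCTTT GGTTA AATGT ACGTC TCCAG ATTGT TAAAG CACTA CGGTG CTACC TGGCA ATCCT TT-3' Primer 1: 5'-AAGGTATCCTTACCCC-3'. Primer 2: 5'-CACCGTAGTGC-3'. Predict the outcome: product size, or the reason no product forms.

Primer 1 (AAGGTATCCTTACCCC) does not match the top strand, and its reverse complement GGGGTAAGGATACCTT does not match either.
With no annealing site for primer 1, no amplification occurs.

No product — primer 1 has no binding site in the template.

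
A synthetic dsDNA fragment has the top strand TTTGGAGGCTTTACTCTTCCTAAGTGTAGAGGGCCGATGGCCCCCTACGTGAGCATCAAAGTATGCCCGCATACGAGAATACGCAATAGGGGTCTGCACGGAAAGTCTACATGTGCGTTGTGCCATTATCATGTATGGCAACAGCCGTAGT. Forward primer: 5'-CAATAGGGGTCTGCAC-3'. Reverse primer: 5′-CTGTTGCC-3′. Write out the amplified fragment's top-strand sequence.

5'-CAATAGGGGTCTGCACGGAAAGTCTACATGTGCGTTGTGCCATTATCATGTATGGCAACAG-3'

Forward primer CAATAGGGGTCTGCAC is found on the top strand at positions 84–99.
Reverse complement of the reverse primer: GGCAACAG. This occurs on the top strand at positions 137–144.
The product is the template from position 84 through 144 (61 bp).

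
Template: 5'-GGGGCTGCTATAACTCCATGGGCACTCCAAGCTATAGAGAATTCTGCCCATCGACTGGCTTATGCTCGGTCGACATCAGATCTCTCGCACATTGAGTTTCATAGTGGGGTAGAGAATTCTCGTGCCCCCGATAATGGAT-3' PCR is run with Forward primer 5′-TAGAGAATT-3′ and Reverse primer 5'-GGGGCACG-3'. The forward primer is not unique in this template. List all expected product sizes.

The forward primer TAGAGAATT matches the top strand at positions 35–43, 110–118.
The reverse primer's reverse complement is CGTGCCCC, matching at positions 121–128.
Each forward site pairs with the reverse site to give a product ending at position 128: sizes 94, 19 bp.

94 bp, 19 bp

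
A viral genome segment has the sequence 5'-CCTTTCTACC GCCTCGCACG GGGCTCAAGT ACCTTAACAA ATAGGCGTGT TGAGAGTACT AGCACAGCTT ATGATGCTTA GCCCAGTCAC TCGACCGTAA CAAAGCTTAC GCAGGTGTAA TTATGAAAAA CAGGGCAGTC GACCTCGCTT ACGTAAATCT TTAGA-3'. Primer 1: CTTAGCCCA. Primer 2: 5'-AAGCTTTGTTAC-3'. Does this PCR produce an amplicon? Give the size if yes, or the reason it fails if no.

Yes — a 32 bp product.

Primer 1 (CTTAGCCCA) matches the top strand at positions 77–85; it acts as a forward primer.
Primer 2's reverse complement is GTAACAAAGCTT, matching the top strand at positions 97–108; it acts as a reverse primer.
The 3' ends face each other across positions 77–108, giving a 32 bp product.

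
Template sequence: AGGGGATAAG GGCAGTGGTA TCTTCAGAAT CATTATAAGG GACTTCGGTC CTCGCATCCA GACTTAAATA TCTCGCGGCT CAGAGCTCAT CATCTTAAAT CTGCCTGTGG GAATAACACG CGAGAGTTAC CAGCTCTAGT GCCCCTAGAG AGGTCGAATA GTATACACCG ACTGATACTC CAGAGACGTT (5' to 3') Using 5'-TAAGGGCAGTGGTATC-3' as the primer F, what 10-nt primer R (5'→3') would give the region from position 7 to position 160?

The product's 3' end on the top strand is position 160.
The reverse primer anneals to the top strand over positions 151–160, i.e. to AGGTCGAATA.
Its sequence written 5'→3' is the reverse complement: TATTCGACCT.

5'-TATTCGACCT-3'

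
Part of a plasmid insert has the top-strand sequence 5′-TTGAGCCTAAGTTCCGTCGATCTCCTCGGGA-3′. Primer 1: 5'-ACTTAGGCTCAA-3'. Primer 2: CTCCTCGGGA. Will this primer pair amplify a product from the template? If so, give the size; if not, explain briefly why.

Primer 1 (ACTTAGGCTCAA) has reverse complement TTGAGCCTAAGT, which matches the top strand at positions 1–12; primer 1 anneals to the top strand there with its 3' end pointing upstream toward position 1.
Primer 2 (CTCCTCGGGA) matches the top strand directly at positions 22–31; it anneals to the bottom strand with its 3' end pointing downstream toward position 31.
The 3' ends diverge (primer 1 extends toward position 1, primer 2 toward position 31), so the primers never converge on a shared product.

No product — the primers' 3' ends point away from each other.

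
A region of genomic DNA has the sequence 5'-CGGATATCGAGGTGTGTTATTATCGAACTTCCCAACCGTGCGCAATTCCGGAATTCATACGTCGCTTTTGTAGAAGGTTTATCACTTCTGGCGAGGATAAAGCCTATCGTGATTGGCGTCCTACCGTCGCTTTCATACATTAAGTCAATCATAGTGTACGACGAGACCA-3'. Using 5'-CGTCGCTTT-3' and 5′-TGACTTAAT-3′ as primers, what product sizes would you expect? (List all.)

The forward primer CGTCGCTTT matches the top strand at positions 60–68, 125–133.
The reverse primer's reverse complement is ATTAAGTCA, matching at positions 139–147.
Each forward site pairs with the reverse site to give a product ending at position 147: sizes 88, 23 bp.

88 bp, 23 bp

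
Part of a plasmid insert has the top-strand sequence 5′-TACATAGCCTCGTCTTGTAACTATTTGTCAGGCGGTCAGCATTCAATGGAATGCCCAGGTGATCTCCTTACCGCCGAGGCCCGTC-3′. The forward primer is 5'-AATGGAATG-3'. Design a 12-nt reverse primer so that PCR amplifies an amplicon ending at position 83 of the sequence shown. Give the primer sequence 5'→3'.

The forward primer binds at positions 45–53; the product's 3' end on the top strand is position 83.
The reverse primer anneals to the top strand over positions 72–83, i.e. to CGCCGAGGCCCG.
Its sequence written 5'→3' is the reverse complement: CGGGCCTCGGCG.

5'-CGGGCCTCGGCG-3'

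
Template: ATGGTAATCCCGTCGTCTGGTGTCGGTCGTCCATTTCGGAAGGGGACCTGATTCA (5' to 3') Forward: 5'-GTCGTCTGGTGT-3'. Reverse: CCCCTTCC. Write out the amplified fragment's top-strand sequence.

Forward primer GTCGTCTGGTGT is found on the top strand at positions 12–23.
Taking the reverse complement of CCCCTTCC gives GGAAGGGG, found at positions 38–45 on the template; the primer anneals here to the top strand with its 3' end pointing upstream.
The product is the template from position 12 through 45 (34 bp).

5'-GTCGTCTGGTGTCGGTCGTCCATTTCGGAAGGGG-3'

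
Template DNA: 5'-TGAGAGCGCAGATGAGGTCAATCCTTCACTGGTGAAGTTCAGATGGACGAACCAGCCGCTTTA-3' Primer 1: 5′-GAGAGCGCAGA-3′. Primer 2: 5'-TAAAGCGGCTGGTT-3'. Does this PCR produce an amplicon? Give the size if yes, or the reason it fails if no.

Primer 1 (GAGAGCGCAGA) matches the top strand at positions 2–12; it acts as a forward primer.
Primer 2's reverse complement is AACCAGCCGCTTTA, matching the top strand at positions 50–63; it acts as a reverse primer.
The 3' ends face each other across positions 2–63, giving a 62 bp product.

Yes — a 62 bp product.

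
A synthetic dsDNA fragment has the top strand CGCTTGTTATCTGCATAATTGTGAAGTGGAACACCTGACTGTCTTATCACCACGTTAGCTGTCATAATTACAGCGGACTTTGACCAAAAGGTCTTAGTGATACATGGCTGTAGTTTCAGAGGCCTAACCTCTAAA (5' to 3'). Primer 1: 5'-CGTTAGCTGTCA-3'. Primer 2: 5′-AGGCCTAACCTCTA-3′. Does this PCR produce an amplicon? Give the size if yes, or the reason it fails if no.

No product — both primers anneal to the same strand and extend in the same direction.

Primer 1 (CGTTAGCTGTCA) matches the top strand at positions 53–64 (3' end points downstream).
Primer 2 (AGGCCTAACCTCTA) also matches the top strand directly, at positions 120–133 — its reverse complement TAGAGGTTAGGCCT is not present.
Both primers anneal to the bottom strand with 3' ends pointing the same way, so neither can prime synthesis back toward the other.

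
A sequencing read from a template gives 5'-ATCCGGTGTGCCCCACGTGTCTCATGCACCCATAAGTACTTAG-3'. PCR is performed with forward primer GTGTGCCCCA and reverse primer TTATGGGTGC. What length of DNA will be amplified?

30 bp

The forward primer matches the template at positions 6–15.
Taking the reverse complement of TTATGGGTGC gives GCACCCATAA, found at positions 26–35 on the template; the primer anneals here to the top strand with its 3' end pointing upstream.
Product length = (reverse-primer end) − (forward-primer start) + 1 = 35 − 6 + 1 = 30 bp.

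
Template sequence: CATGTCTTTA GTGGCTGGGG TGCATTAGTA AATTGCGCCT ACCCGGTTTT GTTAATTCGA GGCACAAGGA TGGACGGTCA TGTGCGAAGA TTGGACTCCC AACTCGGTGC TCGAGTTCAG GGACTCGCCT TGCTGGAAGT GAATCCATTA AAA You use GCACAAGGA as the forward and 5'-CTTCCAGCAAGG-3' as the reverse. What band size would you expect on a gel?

Scanning the template, GCACAAGGA occurs at positions 62–70; this primer anneals to the bottom strand there with its 3' end pointing downstream.
The reverse primer's reverse complement is CCTTGCTGGAAG, which matches the template at positions 128–139.
Amplicon spans positions 62–139: 78 bp.

78 bp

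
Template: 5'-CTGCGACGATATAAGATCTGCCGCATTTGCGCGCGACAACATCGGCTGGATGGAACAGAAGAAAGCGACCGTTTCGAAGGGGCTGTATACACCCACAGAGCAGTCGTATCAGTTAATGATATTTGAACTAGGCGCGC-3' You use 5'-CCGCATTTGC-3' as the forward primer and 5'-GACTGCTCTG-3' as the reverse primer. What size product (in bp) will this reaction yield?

85 bp

Forward primer CCGCATTTGC is found on the top strand at positions 21–30.
The reverse primer's reverse complement is CAGAGCAGTC, which matches the template at positions 96–105.
Product length = (reverse-primer end) − (forward-primer start) + 1 = 105 − 21 + 1 = 85 bp.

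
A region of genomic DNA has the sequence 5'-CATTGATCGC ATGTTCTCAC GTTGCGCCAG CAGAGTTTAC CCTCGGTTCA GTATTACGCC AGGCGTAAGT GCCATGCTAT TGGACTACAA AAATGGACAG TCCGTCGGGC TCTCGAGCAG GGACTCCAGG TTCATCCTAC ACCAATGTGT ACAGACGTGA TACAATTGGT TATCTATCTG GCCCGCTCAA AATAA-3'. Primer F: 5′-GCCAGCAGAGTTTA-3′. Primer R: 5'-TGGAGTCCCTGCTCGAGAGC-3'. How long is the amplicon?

103 bp

Scanning the template, GCCAGCAGAGTTTA occurs at positions 26–39; this primer anneals to the bottom strand there with its 3' end pointing downstream.
Reverse complement of the reverse primer: GCTCTCGAGCAGGGACTCCA. This occurs on the top strand at positions 109–128.
Product length = (reverse-primer end) − (forward-primer start) + 1 = 128 − 26 + 1 = 103 bp.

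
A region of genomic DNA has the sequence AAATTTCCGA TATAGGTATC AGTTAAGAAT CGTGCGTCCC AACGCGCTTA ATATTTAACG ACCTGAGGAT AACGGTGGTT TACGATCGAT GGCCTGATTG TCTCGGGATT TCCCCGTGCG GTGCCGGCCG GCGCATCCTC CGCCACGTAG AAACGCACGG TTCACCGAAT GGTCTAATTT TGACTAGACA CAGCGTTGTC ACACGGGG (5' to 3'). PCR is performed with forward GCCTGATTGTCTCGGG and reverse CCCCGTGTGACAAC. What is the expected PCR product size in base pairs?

117 bp

Forward primer GCCTGATTGTCTCGGG is found on the top strand at positions 92–107.
Reverse complement of the reverse primer: GTTGTCACACGGGG. This occurs on the top strand at positions 195–208.
The product runs from position 92 to position 208, so its length is 208 − 92 + 1 = 117 bp.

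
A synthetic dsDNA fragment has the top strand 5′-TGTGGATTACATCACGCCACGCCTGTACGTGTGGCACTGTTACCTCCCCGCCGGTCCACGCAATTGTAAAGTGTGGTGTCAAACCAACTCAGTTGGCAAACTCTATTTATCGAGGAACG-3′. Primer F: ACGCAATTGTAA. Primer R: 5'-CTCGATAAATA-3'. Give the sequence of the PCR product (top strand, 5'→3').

5'-ACGCAATTGTAAAGTGTGGTGTCAAACCAACTCAGTTGGCAAACTCTATTTATCGAG-3'

Scanning the template, ACGCAATTGTAA occurs at positions 58–69; this primer anneals to the bottom strand there with its 3' end pointing downstream.
Taking the reverse complement of CTCGATAAATA gives TATTTATCGAG, found at positions 104–114 on the template; the primer anneals here to the top strand with its 3' end pointing upstream.
The product is the template from position 58 through 114 (57 bp).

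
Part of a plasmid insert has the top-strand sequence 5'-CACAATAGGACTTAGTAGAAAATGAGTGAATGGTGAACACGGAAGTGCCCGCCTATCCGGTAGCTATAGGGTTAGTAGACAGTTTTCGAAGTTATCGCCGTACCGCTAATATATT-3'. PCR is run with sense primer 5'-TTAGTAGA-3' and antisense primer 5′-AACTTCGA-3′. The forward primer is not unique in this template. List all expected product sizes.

82 bp, 22 bp

The forward primer TTAGTAGA matches the top strand at positions 12–19, 72–79.
The reverse primer's reverse complement is TCGAAGTT, matching at positions 86–93.
Each forward site pairs with the reverse site to give a product ending at position 93: sizes 82, 22 bp.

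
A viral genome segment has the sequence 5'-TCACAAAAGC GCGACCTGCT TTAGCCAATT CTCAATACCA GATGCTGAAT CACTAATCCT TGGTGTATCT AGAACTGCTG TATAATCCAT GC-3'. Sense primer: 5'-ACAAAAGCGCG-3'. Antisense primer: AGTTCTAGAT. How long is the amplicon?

74 bp

The forward primer matches the template at positions 3–13.
Reverse complement of the reverse primer: ATCTAGAACT. This occurs on the top strand at positions 67–76.
Amplicon spans positions 3–76: 74 bp.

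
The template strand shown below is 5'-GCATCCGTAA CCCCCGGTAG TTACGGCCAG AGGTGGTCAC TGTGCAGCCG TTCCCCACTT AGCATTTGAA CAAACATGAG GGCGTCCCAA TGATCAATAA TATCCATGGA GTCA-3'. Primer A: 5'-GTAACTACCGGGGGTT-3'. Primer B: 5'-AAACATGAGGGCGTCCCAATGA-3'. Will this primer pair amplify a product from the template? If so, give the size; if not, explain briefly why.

Primer A (GTAACTACCGGGGGTT) has reverse complement AACCCCCGGTAGTTAC, which matches the top strand at positions 9–24; primer A anneals to the top strand there with its 3' end pointing upstream toward position 9.
Primer B (AAACATGAGGGCGTCCCAATGA) matches the top strand directly at positions 72–93; it anneals to the bottom strand with its 3' end pointing downstream toward position 93.
The 3' ends diverge (primer A extends toward position 1, primer B toward position 114), so the primers never converge on a shared product.

No product — the primers' 3' ends point away from each other.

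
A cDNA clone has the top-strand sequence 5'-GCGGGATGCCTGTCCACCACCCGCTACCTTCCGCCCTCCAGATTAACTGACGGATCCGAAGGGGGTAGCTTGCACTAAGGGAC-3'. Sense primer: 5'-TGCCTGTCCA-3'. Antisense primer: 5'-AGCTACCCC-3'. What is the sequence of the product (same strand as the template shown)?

The forward primer matches the template at positions 7–16.
Taking the reverse complement of AGCTACCCC gives GGGGTAGCT, found at positions 62–70 on the template; the primer anneals here to the top strand with its 3' end pointing upstream.
The product is the template from position 7 through 70 (64 bp).

5'-TGCCTGTCCACCACCCGCTACCTTCCGCCCTCCAGATTAACTGACGGATCCGAAGGGGGTAGCT-3'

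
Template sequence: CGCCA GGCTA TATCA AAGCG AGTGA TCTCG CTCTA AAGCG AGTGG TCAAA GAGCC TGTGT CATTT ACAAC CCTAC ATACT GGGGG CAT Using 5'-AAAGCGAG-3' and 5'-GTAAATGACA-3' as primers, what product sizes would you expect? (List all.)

The forward primer AAAGCGAG matches the top strand at positions 15–22, 35–42.
The reverse primer's reverse complement is TGTCATTTAC, matching at positions 58–67.
Each forward site pairs with the reverse site to give a product ending at position 67: sizes 53, 33 bp.

53 bp, 33 bp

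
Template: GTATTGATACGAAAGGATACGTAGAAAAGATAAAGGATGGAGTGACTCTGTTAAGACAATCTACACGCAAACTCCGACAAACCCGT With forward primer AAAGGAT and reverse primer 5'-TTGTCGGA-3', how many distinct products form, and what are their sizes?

The forward primer AAAGGAT matches the top strand at positions 12–18, 32–38.
The reverse primer's reverse complement is TCCGACAA, matching at positions 73–80.
Each forward site pairs with the reverse site to give a product ending at position 80: sizes 69, 49 bp.

Two products: 69 bp, 49 bp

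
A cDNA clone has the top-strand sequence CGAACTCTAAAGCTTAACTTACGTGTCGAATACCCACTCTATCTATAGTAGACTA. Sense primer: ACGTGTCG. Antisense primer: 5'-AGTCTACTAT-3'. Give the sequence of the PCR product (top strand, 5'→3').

Scanning the template, ACGTGTCG occurs at positions 21–28; this primer anneals to the bottom strand there with its 3' end pointing downstream.
Taking the reverse complement of AGTCTACTAT gives ATAGTAGACT, found at positions 45–54 on the template; the primer anneals here to the top strand with its 3' end pointing upstream.
The product is the template from position 21 through 54 (34 bp).

5'-ACGTGTCGAATACCCACTCTATCTATAGTAGACT-3'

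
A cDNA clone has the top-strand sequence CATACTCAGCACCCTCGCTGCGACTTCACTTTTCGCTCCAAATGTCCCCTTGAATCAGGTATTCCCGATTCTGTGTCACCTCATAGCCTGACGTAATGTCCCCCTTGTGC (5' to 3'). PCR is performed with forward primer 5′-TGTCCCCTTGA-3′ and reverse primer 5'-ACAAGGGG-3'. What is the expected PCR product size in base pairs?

66 bp

Forward primer TGTCCCCTTGA is found on the top strand at positions 43–53.
Reverse complement of the reverse primer: CCCCTTGT. This occurs on the top strand at positions 101–108.
Amplicon spans positions 43–108: 66 bp.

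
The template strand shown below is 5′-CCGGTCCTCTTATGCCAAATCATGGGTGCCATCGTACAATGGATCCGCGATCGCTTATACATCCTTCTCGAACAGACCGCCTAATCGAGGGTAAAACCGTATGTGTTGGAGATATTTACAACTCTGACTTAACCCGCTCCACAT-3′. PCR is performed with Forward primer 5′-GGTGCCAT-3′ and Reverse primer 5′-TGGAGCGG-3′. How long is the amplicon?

117 bp

Scanning the template, GGTGCCAT occurs at positions 25–32; this primer anneals to the bottom strand there with its 3' end pointing downstream.
Reverse complement of the reverse primer: CCGCTCCA. This occurs on the top strand at positions 134–141.
Amplicon spans positions 25–141: 117 bp.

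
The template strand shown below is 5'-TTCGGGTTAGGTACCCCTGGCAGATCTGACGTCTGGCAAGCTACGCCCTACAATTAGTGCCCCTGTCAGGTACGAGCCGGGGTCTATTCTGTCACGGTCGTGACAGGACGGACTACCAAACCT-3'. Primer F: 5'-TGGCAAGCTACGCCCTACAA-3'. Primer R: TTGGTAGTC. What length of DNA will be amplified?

Forward primer TGGCAAGCTACGCCCTACAA is found on the top strand at positions 34–53.
Taking the reverse complement of TTGGTAGTC gives GACTACCAA, found at positions 111–119 on the template; the primer anneals here to the top strand with its 3' end pointing upstream.
The product runs from position 34 to position 119, so its length is 119 − 34 + 1 = 86 bp.

86 bp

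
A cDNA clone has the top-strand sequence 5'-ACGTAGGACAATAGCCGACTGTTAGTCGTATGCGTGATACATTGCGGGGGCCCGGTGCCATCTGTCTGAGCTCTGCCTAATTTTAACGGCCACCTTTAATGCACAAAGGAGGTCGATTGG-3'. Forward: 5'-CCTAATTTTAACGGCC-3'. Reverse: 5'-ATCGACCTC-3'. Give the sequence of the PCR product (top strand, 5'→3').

5'-CCTAATTTTAACGGCCACCTTTAATGCACAAAGGAGGTCGAT-3'

Scanning the template, CCTAATTTTAACGGCC occurs at positions 76–91; this primer anneals to the bottom strand there with its 3' end pointing downstream.
Reverse complement of the reverse primer: GAGGTCGAT. This occurs on the top strand at positions 109–117.
The product is the template from position 76 through 117 (42 bp).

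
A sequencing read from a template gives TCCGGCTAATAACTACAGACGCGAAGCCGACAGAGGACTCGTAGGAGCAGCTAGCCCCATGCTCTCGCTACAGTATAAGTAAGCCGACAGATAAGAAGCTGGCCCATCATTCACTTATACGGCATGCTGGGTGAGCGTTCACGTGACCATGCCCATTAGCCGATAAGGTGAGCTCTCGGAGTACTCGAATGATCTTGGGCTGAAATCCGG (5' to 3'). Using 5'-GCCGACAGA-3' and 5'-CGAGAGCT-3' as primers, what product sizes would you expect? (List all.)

153 bp, 96 bp

The forward primer GCCGACAGA matches the top strand at positions 26–34, 83–91.
The reverse primer's reverse complement is AGCTCTCG, matching at positions 171–178.
Each forward site pairs with the reverse site to give a product ending at position 178: sizes 153, 96 bp.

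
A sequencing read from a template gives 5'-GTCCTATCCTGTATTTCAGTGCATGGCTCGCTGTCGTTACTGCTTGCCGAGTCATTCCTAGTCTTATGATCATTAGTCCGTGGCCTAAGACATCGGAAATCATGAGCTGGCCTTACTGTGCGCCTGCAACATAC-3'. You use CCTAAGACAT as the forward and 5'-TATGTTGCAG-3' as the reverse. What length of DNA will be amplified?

Forward primer CCTAAGACAT is found on the top strand at positions 84–93.
The reverse primer's reverse complement is CTGCAACATA, which matches the template at positions 124–133.
The product runs from position 84 to position 133, so its length is 133 − 84 + 1 = 50 bp.

50 bp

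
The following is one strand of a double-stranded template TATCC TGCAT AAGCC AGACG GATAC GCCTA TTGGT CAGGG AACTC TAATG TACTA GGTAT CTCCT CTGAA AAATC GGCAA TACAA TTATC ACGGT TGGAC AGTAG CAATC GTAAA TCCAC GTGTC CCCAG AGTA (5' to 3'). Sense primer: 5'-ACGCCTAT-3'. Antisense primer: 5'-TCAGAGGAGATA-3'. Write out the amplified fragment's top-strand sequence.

5'-ACGCCTATTGGTCAGGGAACTCTAATGTACTAGGTATCTCCTCTGA-3'

Forward primer ACGCCTAT is found on the top strand at positions 24–31.
The reverse primer's reverse complement is TATCTCCTCTGA, which matches the template at positions 58–69.
The product is the template from position 24 through 69 (46 bp).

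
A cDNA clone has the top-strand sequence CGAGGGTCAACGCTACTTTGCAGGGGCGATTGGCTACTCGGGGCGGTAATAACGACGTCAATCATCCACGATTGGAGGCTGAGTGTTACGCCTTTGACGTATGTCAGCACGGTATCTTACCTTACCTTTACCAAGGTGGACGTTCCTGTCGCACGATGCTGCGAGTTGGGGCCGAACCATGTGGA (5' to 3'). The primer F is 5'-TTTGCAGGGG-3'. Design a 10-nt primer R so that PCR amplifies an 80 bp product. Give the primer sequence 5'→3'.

5'-CAAAGGCGTA-3'

The forward primer binds at positions 17–26, so an 80 bp product ends at position 17 + 80 − 1 = 96.
The reverse primer anneals to the top strand over positions 87–96, i.e. to TACGCCTTTG.
Its sequence written 5'→3' is the reverse complement: CAAAGGCGTA.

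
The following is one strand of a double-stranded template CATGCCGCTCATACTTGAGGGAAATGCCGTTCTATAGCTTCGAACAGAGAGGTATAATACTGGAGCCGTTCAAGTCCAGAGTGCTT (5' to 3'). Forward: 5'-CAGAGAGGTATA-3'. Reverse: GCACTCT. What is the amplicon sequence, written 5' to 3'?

5'-CAGAGAGGTATAATACTGGAGCCGTTCAAGTCCAGAGTGC-3'

Scanning the template, CAGAGAGGTATA occurs at positions 45–56; this primer anneals to the bottom strand there with its 3' end pointing downstream.
Taking the reverse complement of GCACTCT gives AGAGTGC, found at positions 78–84 on the template; the primer anneals here to the top strand with its 3' end pointing upstream.
The product is the template from position 45 through 84 (40 bp).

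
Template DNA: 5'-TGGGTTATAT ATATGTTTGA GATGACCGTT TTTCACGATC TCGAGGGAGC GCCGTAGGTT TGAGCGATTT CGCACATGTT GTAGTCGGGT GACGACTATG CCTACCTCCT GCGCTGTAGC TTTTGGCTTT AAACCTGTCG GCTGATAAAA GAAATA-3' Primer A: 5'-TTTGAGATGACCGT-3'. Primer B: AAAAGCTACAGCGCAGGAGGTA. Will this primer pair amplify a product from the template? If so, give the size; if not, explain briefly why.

Yes — a 109 bp product.

Primer A (TTTGAGATGACCGT) matches the top strand at positions 16–29; it acts as a forward primer.
Primer B's reverse complement is TACCTCCTGCGCTGTAGCTTTT, matching the top strand at positions 103–124; it acts as a reverse primer.
The 3' ends face each other across positions 16–124, giving a 109 bp product.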